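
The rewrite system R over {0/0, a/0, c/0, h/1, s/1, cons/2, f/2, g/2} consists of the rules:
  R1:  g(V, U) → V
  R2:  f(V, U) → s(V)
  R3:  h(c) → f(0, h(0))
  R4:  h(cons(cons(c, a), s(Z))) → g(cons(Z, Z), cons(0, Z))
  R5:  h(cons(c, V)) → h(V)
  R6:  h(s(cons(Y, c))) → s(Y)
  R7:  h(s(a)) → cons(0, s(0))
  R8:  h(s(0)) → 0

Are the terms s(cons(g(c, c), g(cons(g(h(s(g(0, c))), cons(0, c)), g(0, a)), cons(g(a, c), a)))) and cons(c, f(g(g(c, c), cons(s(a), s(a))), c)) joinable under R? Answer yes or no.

no — NF(t₁) = s(cons(c, cons(0, 0))), NF(t₂) = cons(c, s(c))

Reduce t₁ = s(cons(g(c, c), g(cons(g(h(s(g(0, c))), cons(0, c)), g(0, a)), cons(g(a, c), a)))):
1. s(cons(g(c, c), g(cons(g(h(s(g(0, c))), cons(0, c)), g(0, a)), cons(g(a, c), a))))  →  s(cons(c, g(cons(g(h(s(g(0, c))), cons(0, c)), g(0, a)), cons(g(a, c), a))))   [R1 at 1.1]
2. s(cons(c, g(cons(g(h(s(g(0, c))), cons(0, c)), g(0, a)), cons(g(a, c), a))))  →  s(cons(c, cons(g(h(s(g(0, c))), cons(0, c)), g(0, a))))   [R1 at 1.2]
3. s(cons(c, cons(g(h(s(g(0, c))), cons(0, c)), g(0, a))))  →  s(cons(c, cons(h(s(g(0, c))), g(0, a))))   [R1 at 1.2.1]
4. s(cons(c, cons(h(s(g(0, c))), g(0, a))))  →  s(cons(c, cons(h(s(0)), g(0, a))))   [R1 at 1.2.1.1.1]
5. s(cons(c, cons(h(s(0)), g(0, a))))  →  s(cons(c, cons(0, g(0, a))))   [R8 at 1.2.1]
6. s(cons(c, cons(0, g(0, a))))  →  s(cons(c, cons(0, 0)))   [R1 at 1.2.2]

Reduce t₂ = cons(c, f(g(g(c, c), cons(s(a), s(a))), c)):
1. cons(c, f(g(g(c, c), cons(s(a), s(a))), c))  →  cons(c, s(g(g(c, c), cons(s(a), s(a)))))   [R2 at 2]
2. cons(c, s(g(g(c, c), cons(s(a), s(a)))))  →  cons(c, s(g(c, c)))   [R1 at 2.1]
3. cons(c, s(g(c, c)))  →  cons(c, s(c))   [R1 at 2.1]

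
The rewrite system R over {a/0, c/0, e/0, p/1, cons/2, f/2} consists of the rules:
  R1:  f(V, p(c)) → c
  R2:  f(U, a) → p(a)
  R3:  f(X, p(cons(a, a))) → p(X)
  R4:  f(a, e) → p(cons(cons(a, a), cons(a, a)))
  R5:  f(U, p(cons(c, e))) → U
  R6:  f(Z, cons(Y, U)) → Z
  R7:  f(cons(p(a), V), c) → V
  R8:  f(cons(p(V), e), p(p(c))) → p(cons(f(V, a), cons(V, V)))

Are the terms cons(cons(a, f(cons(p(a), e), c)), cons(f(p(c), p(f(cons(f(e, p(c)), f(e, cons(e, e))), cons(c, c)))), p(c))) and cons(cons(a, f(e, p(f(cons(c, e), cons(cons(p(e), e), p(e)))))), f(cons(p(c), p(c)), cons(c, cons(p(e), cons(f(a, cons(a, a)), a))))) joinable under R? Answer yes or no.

yes — NF(t₁) = cons(cons(a, e), cons(p(c), p(c))), NF(t₂) = cons(cons(a, e), cons(p(c), p(c)))

Reduce t₁ = cons(cons(a, f(cons(p(a), e), c)), cons(f(p(c), p(f(cons(f(e, p(c)), f(e, cons(e, e))), cons(c, c)))), p(c))):
1. cons(cons(a, f(cons(p(a), e), c)), cons(f(p(c), p(f(cons(f(e, p(c)), f(e, cons(e, e))), cons(c, c)))), p(c)))  →  cons(cons(a, e), cons(f(p(c), p(f(cons(f(e, p(c)), f(e, cons(e, e))), cons(c, c)))), p(c)))   [R7 at 1.2]
2. cons(cons(a, e), cons(f(p(c), p(f(cons(f(e, p(c)), f(e, cons(e, e))), cons(c, c)))), p(c)))  →  cons(cons(a, e), cons(f(p(c), p(cons(f(e, p(c)), f(e, cons(e, e))))), p(c)))   [R6 at 2.1.2.1]
3. cons(cons(a, e), cons(f(p(c), p(cons(f(e, p(c)), f(e, cons(e, e))))), p(c)))  →  cons(cons(a, e), cons(f(p(c), p(cons(c, f(e, cons(e, e))))), p(c)))   [R1 at 2.1.2.1.1]
4. cons(cons(a, e), cons(f(p(c), p(cons(c, f(e, cons(e, e))))), p(c)))  →  cons(cons(a, e), cons(f(p(c), p(cons(c, e))), p(c)))   [R6 at 2.1.2.1.2]
5. cons(cons(a, e), cons(f(p(c), p(cons(c, e))), p(c)))  →  cons(cons(a, e), cons(p(c), p(c)))   [R5 at 2.1]

Reduce t₂ = cons(cons(a, f(e, p(f(cons(c, e), cons(cons(p(e), e), p(e)))))), f(cons(p(c), p(c)), cons(c, cons(p(e), cons(f(a, cons(a, a)), a))))):
1. cons(cons(a, f(e, p(f(cons(c, e), cons(cons(p(e), e), p(e)))))), f(cons(p(c), p(c)), cons(c, cons(p(e), cons(f(a, cons(a, a)), a)))))  →  cons(cons(a, f(e, p(cons(c, e)))), f(cons(p(c), p(c)), cons(c, cons(p(e), cons(f(a, cons(a, a)), a)))))   [R6 at 1.2.2.1]
2. cons(cons(a, f(e, p(cons(c, e)))), f(cons(p(c), p(c)), cons(c, cons(p(e), cons(f(a, cons(a, a)), a)))))  →  cons(cons(a, e), f(cons(p(c), p(c)), cons(c, cons(p(e), cons(f(a, cons(a, a)), a)))))   [R5 at 1.2]
3. cons(cons(a, e), f(cons(p(c), p(c)), cons(c, cons(p(e), cons(f(a, cons(a, a)), a)))))  →  cons(cons(a, e), cons(p(c), p(c)))   [R6 at 2]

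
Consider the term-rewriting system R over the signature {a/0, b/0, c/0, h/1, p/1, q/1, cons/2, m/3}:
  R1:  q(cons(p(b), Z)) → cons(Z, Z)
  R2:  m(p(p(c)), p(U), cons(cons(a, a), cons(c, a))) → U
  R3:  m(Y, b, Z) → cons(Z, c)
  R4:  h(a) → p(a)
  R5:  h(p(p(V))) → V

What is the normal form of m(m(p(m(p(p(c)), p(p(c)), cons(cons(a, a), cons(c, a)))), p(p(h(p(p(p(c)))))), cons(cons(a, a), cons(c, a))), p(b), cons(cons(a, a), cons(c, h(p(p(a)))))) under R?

b

1. m(m(p(m(p(p(c)), p(p(c)), cons(cons(a, a), cons(c, a)))), p(p(h(p(p(p(c)))))), cons(cons(a, a), cons(c, a))), p(b), cons(cons(a, a), cons(c, h(p(p(a))))))  →  m(m(p(p(c)), p(p(h(p(p(p(c)))))), cons(cons(a, a), cons(c, a))), p(b), cons(cons(a, a), cons(c, h(p(p(a))))))   [R2 at 1.1.1]
2. m(m(p(p(c)), p(p(h(p(p(p(c)))))), cons(cons(a, a), cons(c, a))), p(b), cons(cons(a, a), cons(c, h(p(p(a))))))  →  m(p(h(p(p(p(c))))), p(b), cons(cons(a, a), cons(c, h(p(p(a))))))   [R2 at 1]
3. m(p(h(p(p(p(c))))), p(b), cons(cons(a, a), cons(c, h(p(p(a))))))  →  m(p(p(c)), p(b), cons(cons(a, a), cons(c, h(p(p(a))))))   [R5 at 1.1]
4. m(p(p(c)), p(b), cons(cons(a, a), cons(c, h(p(p(a))))))  →  m(p(p(c)), p(b), cons(cons(a, a), cons(c, a)))   [R5 at 3.2.2]
5. m(p(p(c)), p(b), cons(cons(a, a), cons(c, a)))  →  b   [R2 at ε]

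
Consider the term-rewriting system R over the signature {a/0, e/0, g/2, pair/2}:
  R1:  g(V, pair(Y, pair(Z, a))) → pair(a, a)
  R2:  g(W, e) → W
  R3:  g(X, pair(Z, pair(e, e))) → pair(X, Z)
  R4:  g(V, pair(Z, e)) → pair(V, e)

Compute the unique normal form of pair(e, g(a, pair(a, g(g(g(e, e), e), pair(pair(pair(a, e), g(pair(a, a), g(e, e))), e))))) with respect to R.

pair(e, pair(a, a))

1. pair(e, g(a, pair(a, g(g(g(e, e), e), pair(pair(pair(a, e), g(pair(a, a), g(e, e))), e)))))  →  pair(e, g(a, pair(a, pair(g(g(e, e), e), e))))   [R4 at 2.2.2]
2. pair(e, g(a, pair(a, pair(g(g(e, e), e), e))))  →  pair(e, g(a, pair(a, pair(g(e, e), e))))   [R2 at 2.2.2.1]
3. pair(e, g(a, pair(a, pair(g(e, e), e))))  →  pair(e, g(a, pair(a, pair(e, e))))   [R2 at 2.2.2.1]
4. pair(e, g(a, pair(a, pair(e, e))))  →  pair(e, pair(a, a))   [R3 at 2]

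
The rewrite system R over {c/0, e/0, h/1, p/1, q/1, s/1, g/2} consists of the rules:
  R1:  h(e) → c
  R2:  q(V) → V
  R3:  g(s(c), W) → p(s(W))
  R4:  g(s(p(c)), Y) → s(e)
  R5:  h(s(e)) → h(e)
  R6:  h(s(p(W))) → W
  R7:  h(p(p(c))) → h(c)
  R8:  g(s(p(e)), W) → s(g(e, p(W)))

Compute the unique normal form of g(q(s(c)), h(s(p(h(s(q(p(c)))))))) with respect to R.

1. g(q(s(c)), h(s(p(h(s(q(p(c))))))))  →  g(s(c), h(s(p(h(s(q(p(c))))))))   [R2 at 1]
2. g(s(c), h(s(p(h(s(q(p(c))))))))  →  p(s(h(s(p(h(s(q(p(c)))))))))   [R3 at ε]
3. p(s(h(s(p(h(s(q(p(c)))))))))  →  p(s(h(s(q(p(c))))))   [R6 at 1.1]
4. p(s(h(s(q(p(c))))))  →  p(s(h(s(p(c)))))   [R2 at 1.1.1.1]
5. p(s(h(s(p(c)))))  →  p(s(c))   [R6 at 1.1]

p(s(c))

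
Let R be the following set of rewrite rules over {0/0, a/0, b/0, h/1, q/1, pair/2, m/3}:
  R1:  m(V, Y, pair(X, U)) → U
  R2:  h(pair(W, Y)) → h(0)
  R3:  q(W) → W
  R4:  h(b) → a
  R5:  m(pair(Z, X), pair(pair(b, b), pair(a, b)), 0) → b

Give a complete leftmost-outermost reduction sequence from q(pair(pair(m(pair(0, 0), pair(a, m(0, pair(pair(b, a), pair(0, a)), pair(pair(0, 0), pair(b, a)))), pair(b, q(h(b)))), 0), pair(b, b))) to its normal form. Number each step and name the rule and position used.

1. q(pair(pair(m(pair(0, 0), pair(a, m(0, pair(pair(b, a), pair(0, a)), pair(pair(0, 0), pair(b, a)))), pair(b, q(h(b)))), 0), pair(b, b)))  →  pair(pair(m(pair(0, 0), pair(a, m(0, pair(pair(b, a), pair(0, a)), pair(pair(0, 0), pair(b, a)))), pair(b, q(h(b)))), 0), pair(b, b))   [R3 at ε]
2. pair(pair(m(pair(0, 0), pair(a, m(0, pair(pair(b, a), pair(0, a)), pair(pair(0, 0), pair(b, a)))), pair(b, q(h(b)))), 0), pair(b, b))  →  pair(pair(q(h(b)), 0), pair(b, b))   [R1 at 1.1]
3. pair(pair(q(h(b)), 0), pair(b, b))  →  pair(pair(h(b), 0), pair(b, b))   [R3 at 1.1]
4. pair(pair(h(b), 0), pair(b, b))  →  pair(pair(a, 0), pair(b, b))   [R4 at 1.1]

pair(pair(a, 0), pair(b, b))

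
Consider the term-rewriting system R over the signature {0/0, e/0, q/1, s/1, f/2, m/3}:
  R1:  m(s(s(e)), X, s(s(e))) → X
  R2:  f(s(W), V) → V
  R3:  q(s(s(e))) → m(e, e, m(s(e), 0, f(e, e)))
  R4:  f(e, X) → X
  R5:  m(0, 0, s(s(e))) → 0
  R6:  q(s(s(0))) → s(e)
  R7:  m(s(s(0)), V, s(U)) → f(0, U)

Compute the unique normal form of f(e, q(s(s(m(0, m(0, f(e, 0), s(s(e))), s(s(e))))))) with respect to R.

1. f(e, q(s(s(m(0, m(0, f(e, 0), s(s(e))), s(s(e)))))))  →  q(s(s(m(0, m(0, f(e, 0), s(s(e))), s(s(e))))))   [R4 at ε]
2. q(s(s(m(0, m(0, f(e, 0), s(s(e))), s(s(e))))))  →  q(s(s(m(0, m(0, 0, s(s(e))), s(s(e))))))   [R4 at 1.1.1.2.2]
3. q(s(s(m(0, m(0, 0, s(s(e))), s(s(e))))))  →  q(s(s(m(0, 0, s(s(e))))))   [R5 at 1.1.1.2]
4. q(s(s(m(0, 0, s(s(e))))))  →  q(s(s(0)))   [R5 at 1.1.1]
5. q(s(s(0)))  →  s(e)   [R6 at ε]

s(e)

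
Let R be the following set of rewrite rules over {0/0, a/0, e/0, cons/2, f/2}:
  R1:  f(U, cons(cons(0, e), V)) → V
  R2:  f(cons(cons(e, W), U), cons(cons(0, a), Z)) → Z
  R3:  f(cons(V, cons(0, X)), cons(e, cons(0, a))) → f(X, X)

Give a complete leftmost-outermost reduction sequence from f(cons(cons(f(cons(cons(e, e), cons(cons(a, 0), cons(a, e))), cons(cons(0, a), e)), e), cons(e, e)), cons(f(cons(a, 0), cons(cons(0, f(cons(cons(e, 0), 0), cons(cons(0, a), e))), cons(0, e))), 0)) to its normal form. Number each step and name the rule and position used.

0

1. f(cons(cons(f(cons(cons(e, e), cons(cons(a, 0), cons(a, e))), cons(cons(0, a), e)), e), cons(e, e)), cons(f(cons(a, 0), cons(cons(0, f(cons(cons(e, 0), 0), cons(cons(0, a), e))), cons(0, e))), 0))  →  f(cons(cons(e, e), cons(e, e)), cons(f(cons(a, 0), cons(cons(0, f(cons(cons(e, 0), 0), cons(cons(0, a), e))), cons(0, e))), 0))   [R2 at 1.1.1]
2. f(cons(cons(e, e), cons(e, e)), cons(f(cons(a, 0), cons(cons(0, f(cons(cons(e, 0), 0), cons(cons(0, a), e))), cons(0, e))), 0))  →  f(cons(cons(e, e), cons(e, e)), cons(f(cons(a, 0), cons(cons(0, e), cons(0, e))), 0))   [R2 at 2.1.2.1.2]
3. f(cons(cons(e, e), cons(e, e)), cons(f(cons(a, 0), cons(cons(0, e), cons(0, e))), 0))  →  f(cons(cons(e, e), cons(e, e)), cons(cons(0, e), 0))   [R1 at 2.1]
4. f(cons(cons(e, e), cons(e, e)), cons(cons(0, e), 0))  →  0   [R1 at ε]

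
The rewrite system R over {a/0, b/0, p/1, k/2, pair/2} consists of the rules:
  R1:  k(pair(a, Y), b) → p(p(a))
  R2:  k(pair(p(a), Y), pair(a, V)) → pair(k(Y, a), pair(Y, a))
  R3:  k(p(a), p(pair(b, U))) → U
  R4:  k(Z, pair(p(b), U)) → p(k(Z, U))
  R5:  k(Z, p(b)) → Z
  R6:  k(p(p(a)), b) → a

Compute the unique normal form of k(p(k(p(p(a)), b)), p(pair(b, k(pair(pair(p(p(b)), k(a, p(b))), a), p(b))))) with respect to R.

1. k(p(k(p(p(a)), b)), p(pair(b, k(pair(pair(p(p(b)), k(a, p(b))), a), p(b)))))  →  k(p(a), p(pair(b, k(pair(pair(p(p(b)), k(a, p(b))), a), p(b)))))   [R6 at 1.1]
2. k(p(a), p(pair(b, k(pair(pair(p(p(b)), k(a, p(b))), a), p(b)))))  →  k(pair(pair(p(p(b)), k(a, p(b))), a), p(b))   [R3 at ε]
3. k(pair(pair(p(p(b)), k(a, p(b))), a), p(b))  →  pair(pair(p(p(b)), k(a, p(b))), a)   [R5 at ε]
4. pair(pair(p(p(b)), k(a, p(b))), a)  →  pair(pair(p(p(b)), a), a)   [R5 at 1.2]

pair(pair(p(p(b)), a), a)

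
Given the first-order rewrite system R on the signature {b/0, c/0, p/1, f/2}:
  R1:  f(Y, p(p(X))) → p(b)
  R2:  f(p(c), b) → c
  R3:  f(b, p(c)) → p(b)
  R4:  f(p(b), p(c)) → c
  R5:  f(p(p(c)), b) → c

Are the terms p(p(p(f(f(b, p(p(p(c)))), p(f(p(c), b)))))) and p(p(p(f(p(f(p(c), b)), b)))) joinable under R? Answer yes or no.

Reduce t₁ = p(p(p(f(f(b, p(p(p(c)))), p(f(p(c), b)))))):
1. p(p(p(f(f(b, p(p(p(c)))), p(f(p(c), b))))))  →  p(p(p(f(p(b), p(f(p(c), b))))))   [R1 at 1.1.1.1]
2. p(p(p(f(p(b), p(f(p(c), b))))))  →  p(p(p(f(p(b), p(c)))))   [R2 at 1.1.1.2.1]
3. p(p(p(f(p(b), p(c)))))  →  p(p(p(c)))   [R4 at 1.1.1]

Reduce t₂ = p(p(p(f(p(f(p(c), b)), b)))):
1. p(p(p(f(p(f(p(c), b)), b))))  →  p(p(p(f(p(c), b))))   [R2 at 1.1.1.1.1]
2. p(p(p(f(p(c), b))))  →  p(p(p(c)))   [R2 at 1.1.1]

yes — NF(t₁) = p(p(p(c))), NF(t₂) = p(p(p(c)))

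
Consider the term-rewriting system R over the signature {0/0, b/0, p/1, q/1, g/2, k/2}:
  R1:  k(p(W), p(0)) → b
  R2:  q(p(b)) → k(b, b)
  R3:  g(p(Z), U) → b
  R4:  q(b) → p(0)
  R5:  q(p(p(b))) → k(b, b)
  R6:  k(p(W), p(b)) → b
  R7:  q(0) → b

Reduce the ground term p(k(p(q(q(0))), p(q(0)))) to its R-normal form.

1. p(k(p(q(q(0))), p(q(0))))  →  p(k(p(q(b)), p(q(0))))   [R7 at 1.1.1.1]
2. p(k(p(q(b)), p(q(0))))  →  p(k(p(p(0)), p(q(0))))   [R4 at 1.1.1]
3. p(k(p(p(0)), p(q(0))))  →  p(k(p(p(0)), p(b)))   [R7 at 1.2.1]
4. p(k(p(p(0)), p(b)))  →  p(b)   [R6 at 1]

p(b)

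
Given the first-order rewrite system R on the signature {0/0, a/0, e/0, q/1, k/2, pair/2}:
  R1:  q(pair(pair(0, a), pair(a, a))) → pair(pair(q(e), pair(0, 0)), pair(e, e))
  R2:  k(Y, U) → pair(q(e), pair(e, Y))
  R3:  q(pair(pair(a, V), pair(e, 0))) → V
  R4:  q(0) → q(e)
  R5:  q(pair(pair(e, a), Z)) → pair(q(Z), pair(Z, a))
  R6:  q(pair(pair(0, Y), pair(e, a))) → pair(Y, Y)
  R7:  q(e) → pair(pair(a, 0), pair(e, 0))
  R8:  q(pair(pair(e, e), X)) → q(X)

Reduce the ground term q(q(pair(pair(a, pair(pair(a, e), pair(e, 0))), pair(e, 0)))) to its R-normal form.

1. q(q(pair(pair(a, pair(pair(a, e), pair(e, 0))), pair(e, 0))))  →  q(pair(pair(a, e), pair(e, 0)))   [R3 at 1]
2. q(pair(pair(a, e), pair(e, 0)))  →  e   [R3 at ε]

e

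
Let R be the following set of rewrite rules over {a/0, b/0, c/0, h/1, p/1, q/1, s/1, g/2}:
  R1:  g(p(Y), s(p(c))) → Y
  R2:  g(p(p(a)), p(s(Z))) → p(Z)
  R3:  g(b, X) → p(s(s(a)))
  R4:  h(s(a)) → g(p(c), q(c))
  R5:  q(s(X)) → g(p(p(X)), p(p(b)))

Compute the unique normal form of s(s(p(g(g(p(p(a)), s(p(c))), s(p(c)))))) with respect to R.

1. s(s(p(g(g(p(p(a)), s(p(c))), s(p(c))))))  →  s(s(p(g(p(a), s(p(c))))))   [R1 at 1.1.1.1]
2. s(s(p(g(p(a), s(p(c))))))  →  s(s(p(a)))   [R1 at 1.1.1]

s(s(p(a)))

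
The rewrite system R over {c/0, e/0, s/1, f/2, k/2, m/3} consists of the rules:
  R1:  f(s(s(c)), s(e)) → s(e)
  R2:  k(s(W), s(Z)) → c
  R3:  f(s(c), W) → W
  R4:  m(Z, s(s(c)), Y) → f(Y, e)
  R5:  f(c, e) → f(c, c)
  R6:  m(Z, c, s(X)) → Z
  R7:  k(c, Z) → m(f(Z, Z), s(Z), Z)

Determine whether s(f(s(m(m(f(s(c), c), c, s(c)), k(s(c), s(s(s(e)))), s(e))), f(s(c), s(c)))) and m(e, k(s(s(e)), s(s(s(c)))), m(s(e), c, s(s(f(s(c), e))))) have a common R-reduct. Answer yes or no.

no — NF(t₁) = s(s(c)), NF(t₂) = e

Reduce t₁ = s(f(s(m(m(f(s(c), c), c, s(c)), k(s(c), s(s(s(e)))), s(e))), f(s(c), s(c)))):
1. s(f(s(m(m(f(s(c), c), c, s(c)), k(s(c), s(s(s(e)))), s(e))), f(s(c), s(c))))  →  s(f(s(m(f(s(c), c), k(s(c), s(s(s(e)))), s(e))), f(s(c), s(c))))   [R6 at 1.1.1.1]
2. s(f(s(m(f(s(c), c), k(s(c), s(s(s(e)))), s(e))), f(s(c), s(c))))  →  s(f(s(m(c, k(s(c), s(s(s(e)))), s(e))), f(s(c), s(c))))   [R3 at 1.1.1.1]
3. s(f(s(m(c, k(s(c), s(s(s(e)))), s(e))), f(s(c), s(c))))  →  s(f(s(m(c, c, s(e))), f(s(c), s(c))))   [R2 at 1.1.1.2]
4. s(f(s(m(c, c, s(e))), f(s(c), s(c))))  →  s(f(s(c), f(s(c), s(c))))   [R6 at 1.1.1]
5. s(f(s(c), f(s(c), s(c))))  →  s(f(s(c), s(c)))   [R3 at 1]
6. s(f(s(c), s(c)))  →  s(s(c))   [R3 at 1]

Reduce t₂ = m(e, k(s(s(e)), s(s(s(c)))), m(s(e), c, s(s(f(s(c), e))))):
1. m(e, k(s(s(e)), s(s(s(c)))), m(s(e), c, s(s(f(s(c), e)))))  →  m(e, c, m(s(e), c, s(s(f(s(c), e)))))   [R2 at 2]
2. m(e, c, m(s(e), c, s(s(f(s(c), e)))))  →  m(e, c, s(e))   [R6 at 3]
3. m(e, c, s(e))  →  e   [R6 at ε]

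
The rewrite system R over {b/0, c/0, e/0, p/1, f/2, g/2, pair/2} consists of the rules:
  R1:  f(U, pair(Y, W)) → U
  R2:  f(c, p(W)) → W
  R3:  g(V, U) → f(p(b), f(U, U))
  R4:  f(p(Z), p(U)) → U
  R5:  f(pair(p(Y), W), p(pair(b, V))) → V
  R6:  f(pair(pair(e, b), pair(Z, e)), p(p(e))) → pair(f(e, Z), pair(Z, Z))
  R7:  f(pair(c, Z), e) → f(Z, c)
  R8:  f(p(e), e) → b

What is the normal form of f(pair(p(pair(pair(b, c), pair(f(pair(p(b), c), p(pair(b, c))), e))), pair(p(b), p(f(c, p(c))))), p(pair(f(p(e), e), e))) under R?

1. f(pair(p(pair(pair(b, c), pair(f(pair(p(b), c), p(pair(b, c))), e))), pair(p(b), p(f(c, p(c))))), p(pair(f(p(e), e), e)))  →  f(pair(p(pair(pair(b, c), pair(c, e))), pair(p(b), p(f(c, p(c))))), p(pair(f(p(e), e), e)))   [R5 at 1.1.1.2.1]
2. f(pair(p(pair(pair(b, c), pair(c, e))), pair(p(b), p(f(c, p(c))))), p(pair(f(p(e), e), e)))  →  f(pair(p(pair(pair(b, c), pair(c, e))), pair(p(b), p(c))), p(pair(f(p(e), e), e)))   [R2 at 1.2.2.1]
3. f(pair(p(pair(pair(b, c), pair(c, e))), pair(p(b), p(c))), p(pair(f(p(e), e), e)))  →  f(pair(p(pair(pair(b, c), pair(c, e))), pair(p(b), p(c))), p(pair(b, e)))   [R8 at 2.1.1]
4. f(pair(p(pair(pair(b, c), pair(c, e))), pair(p(b), p(c))), p(pair(b, e)))  →  e   [R5 at ε]

e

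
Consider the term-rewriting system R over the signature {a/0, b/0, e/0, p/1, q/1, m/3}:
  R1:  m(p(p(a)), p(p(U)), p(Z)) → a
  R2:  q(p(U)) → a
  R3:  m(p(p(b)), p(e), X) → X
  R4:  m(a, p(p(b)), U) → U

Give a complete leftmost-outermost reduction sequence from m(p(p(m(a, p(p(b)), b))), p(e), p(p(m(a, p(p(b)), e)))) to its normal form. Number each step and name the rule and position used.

1. m(p(p(m(a, p(p(b)), b))), p(e), p(p(m(a, p(p(b)), e))))  →  m(p(p(b)), p(e), p(p(m(a, p(p(b)), e))))   [R4 at 1.1.1]
2. m(p(p(b)), p(e), p(p(m(a, p(p(b)), e))))  →  p(p(m(a, p(p(b)), e)))   [R3 at ε]
3. p(p(m(a, p(p(b)), e)))  →  p(p(e))   [R4 at 1.1]

p(p(e))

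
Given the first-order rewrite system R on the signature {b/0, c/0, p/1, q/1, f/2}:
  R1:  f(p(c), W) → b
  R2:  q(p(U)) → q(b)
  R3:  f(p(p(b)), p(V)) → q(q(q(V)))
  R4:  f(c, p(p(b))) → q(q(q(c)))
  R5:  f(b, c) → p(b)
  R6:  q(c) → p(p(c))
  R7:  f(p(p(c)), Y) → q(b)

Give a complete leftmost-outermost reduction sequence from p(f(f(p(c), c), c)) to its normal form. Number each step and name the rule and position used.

p(p(b))

1. p(f(f(p(c), c), c))  →  p(f(b, c))   [R1 at 1.1]
2. p(f(b, c))  →  p(p(b))   [R5 at 1]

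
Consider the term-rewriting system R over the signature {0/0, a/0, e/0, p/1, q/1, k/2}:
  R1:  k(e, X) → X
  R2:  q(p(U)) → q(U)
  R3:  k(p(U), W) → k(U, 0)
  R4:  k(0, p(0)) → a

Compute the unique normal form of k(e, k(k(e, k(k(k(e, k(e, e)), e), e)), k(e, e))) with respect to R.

e

1. k(e, k(k(e, k(k(k(e, k(e, e)), e), e)), k(e, e)))  →  k(k(e, k(k(k(e, k(e, e)), e), e)), k(e, e))   [R1 at ε]
2. k(k(e, k(k(k(e, k(e, e)), e), e)), k(e, e))  →  k(k(k(k(e, k(e, e)), e), e), k(e, e))   [R1 at 1]
3. k(k(k(k(e, k(e, e)), e), e), k(e, e))  →  k(k(k(k(e, e), e), e), k(e, e))   [R1 at 1.1.1]
4. k(k(k(k(e, e), e), e), k(e, e))  →  k(k(k(e, e), e), k(e, e))   [R1 at 1.1.1]
5. k(k(k(e, e), e), k(e, e))  →  k(k(e, e), k(e, e))   [R1 at 1.1]
6. k(k(e, e), k(e, e))  →  k(e, k(e, e))   [R1 at 1]
7. k(e, k(e, e))  →  k(e, e)   [R1 at ε]
8. k(e, e)  →  e   [R1 at ε]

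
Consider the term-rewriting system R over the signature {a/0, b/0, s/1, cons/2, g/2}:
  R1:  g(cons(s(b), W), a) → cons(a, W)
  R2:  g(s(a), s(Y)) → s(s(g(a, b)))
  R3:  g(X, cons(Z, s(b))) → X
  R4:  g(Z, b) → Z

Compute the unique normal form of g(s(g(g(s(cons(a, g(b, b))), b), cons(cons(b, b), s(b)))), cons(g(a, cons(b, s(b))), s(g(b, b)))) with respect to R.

1. g(s(g(g(s(cons(a, g(b, b))), b), cons(cons(b, b), s(b)))), cons(g(a, cons(b, s(b))), s(g(b, b))))  →  g(s(g(s(cons(a, g(b, b))), b)), cons(g(a, cons(b, s(b))), s(g(b, b))))   [R3 at 1.1]
2. g(s(g(s(cons(a, g(b, b))), b)), cons(g(a, cons(b, s(b))), s(g(b, b))))  →  g(s(s(cons(a, g(b, b)))), cons(g(a, cons(b, s(b))), s(g(b, b))))   [R4 at 1.1]
3. g(s(s(cons(a, g(b, b)))), cons(g(a, cons(b, s(b))), s(g(b, b))))  →  g(s(s(cons(a, b))), cons(g(a, cons(b, s(b))), s(g(b, b))))   [R4 at 1.1.1.2]
4. g(s(s(cons(a, b))), cons(g(a, cons(b, s(b))), s(g(b, b))))  →  g(s(s(cons(a, b))), cons(a, s(g(b, b))))   [R3 at 2.1]
5. g(s(s(cons(a, b))), cons(a, s(g(b, b))))  →  g(s(s(cons(a, b))), cons(a, s(b)))   [R4 at 2.2.1]
6. g(s(s(cons(a, b))), cons(a, s(b)))  →  s(s(cons(a, b)))   [R3 at ε]

s(s(cons(a, b)))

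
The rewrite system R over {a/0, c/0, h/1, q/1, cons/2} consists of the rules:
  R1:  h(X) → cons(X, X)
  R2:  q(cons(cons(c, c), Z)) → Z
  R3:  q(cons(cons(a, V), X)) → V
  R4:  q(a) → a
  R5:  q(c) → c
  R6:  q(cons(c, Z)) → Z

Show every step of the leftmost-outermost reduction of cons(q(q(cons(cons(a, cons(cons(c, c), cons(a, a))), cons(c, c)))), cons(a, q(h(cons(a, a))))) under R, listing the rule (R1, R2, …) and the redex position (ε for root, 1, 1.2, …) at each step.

cons(cons(a, a), cons(a, a))

1. cons(q(q(cons(cons(a, cons(cons(c, c), cons(a, a))), cons(c, c)))), cons(a, q(h(cons(a, a)))))  →  cons(q(cons(cons(c, c), cons(a, a))), cons(a, q(h(cons(a, a)))))   [R3 at 1.1]
2. cons(q(cons(cons(c, c), cons(a, a))), cons(a, q(h(cons(a, a)))))  →  cons(cons(a, a), cons(a, q(h(cons(a, a)))))   [R2 at 1]
3. cons(cons(a, a), cons(a, q(h(cons(a, a)))))  →  cons(cons(a, a), cons(a, q(cons(cons(a, a), cons(a, a)))))   [R1 at 2.2.1]
4. cons(cons(a, a), cons(a, q(cons(cons(a, a), cons(a, a)))))  →  cons(cons(a, a), cons(a, a))   [R3 at 2.2]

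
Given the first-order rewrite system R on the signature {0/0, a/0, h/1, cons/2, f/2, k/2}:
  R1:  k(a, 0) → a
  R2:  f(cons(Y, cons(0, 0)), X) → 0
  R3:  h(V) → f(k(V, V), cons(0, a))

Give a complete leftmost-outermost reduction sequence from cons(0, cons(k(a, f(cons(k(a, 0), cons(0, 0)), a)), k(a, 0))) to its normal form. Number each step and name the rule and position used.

cons(0, cons(a, a))

1. cons(0, cons(k(a, f(cons(k(a, 0), cons(0, 0)), a)), k(a, 0)))  →  cons(0, cons(k(a, 0), k(a, 0)))   [R2 at 2.1.2]
2. cons(0, cons(k(a, 0), k(a, 0)))  →  cons(0, cons(a, k(a, 0)))   [R1 at 2.1]
3. cons(0, cons(a, k(a, 0)))  →  cons(0, cons(a, a))   [R1 at 2.2]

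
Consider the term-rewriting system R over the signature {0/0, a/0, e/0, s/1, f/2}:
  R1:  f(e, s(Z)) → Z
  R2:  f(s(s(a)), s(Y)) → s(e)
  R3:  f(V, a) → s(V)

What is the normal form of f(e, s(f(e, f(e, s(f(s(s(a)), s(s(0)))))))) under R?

1. f(e, s(f(e, f(e, s(f(s(s(a)), s(s(0))))))))  →  f(e, f(e, s(f(s(s(a)), s(s(0))))))   [R1 at ε]
2. f(e, f(e, s(f(s(s(a)), s(s(0))))))  →  f(e, f(s(s(a)), s(s(0))))   [R1 at 2]
3. f(e, f(s(s(a)), s(s(0))))  →  f(e, s(e))   [R2 at 2]
4. f(e, s(e))  →  e   [R1 at ε]

e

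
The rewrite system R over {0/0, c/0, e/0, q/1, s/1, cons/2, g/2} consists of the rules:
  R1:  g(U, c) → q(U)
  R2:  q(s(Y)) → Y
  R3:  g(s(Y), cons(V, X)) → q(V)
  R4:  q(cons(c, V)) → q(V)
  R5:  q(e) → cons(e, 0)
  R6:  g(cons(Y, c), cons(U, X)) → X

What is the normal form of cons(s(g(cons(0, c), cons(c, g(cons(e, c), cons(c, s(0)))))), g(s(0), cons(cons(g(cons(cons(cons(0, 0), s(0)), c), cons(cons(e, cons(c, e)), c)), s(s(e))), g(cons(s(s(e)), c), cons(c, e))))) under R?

1. cons(s(g(cons(0, c), cons(c, g(cons(e, c), cons(c, s(0)))))), g(s(0), cons(cons(g(cons(cons(cons(0, 0), s(0)), c), cons(cons(e, cons(c, e)), c)), s(s(e))), g(cons(s(s(e)), c), cons(c, e)))))  →  cons(s(g(cons(e, c), cons(c, s(0)))), g(s(0), cons(cons(g(cons(cons(cons(0, 0), s(0)), c), cons(cons(e, cons(c, e)), c)), s(s(e))), g(cons(s(s(e)), c), cons(c, e)))))   [R6 at 1.1]
2. cons(s(g(cons(e, c), cons(c, s(0)))), g(s(0), cons(cons(g(cons(cons(cons(0, 0), s(0)), c), cons(cons(e, cons(c, e)), c)), s(s(e))), g(cons(s(s(e)), c), cons(c, e)))))  →  cons(s(s(0)), g(s(0), cons(cons(g(cons(cons(cons(0, 0), s(0)), c), cons(cons(e, cons(c, e)), c)), s(s(e))), g(cons(s(s(e)), c), cons(c, e)))))   [R6 at 1.1]
3. cons(s(s(0)), g(s(0), cons(cons(g(cons(cons(cons(0, 0), s(0)), c), cons(cons(e, cons(c, e)), c)), s(s(e))), g(cons(s(s(e)), c), cons(c, e)))))  →  cons(s(s(0)), q(cons(g(cons(cons(cons(0, 0), s(0)), c), cons(cons(e, cons(c, e)), c)), s(s(e)))))   [R3 at 2]
4. cons(s(s(0)), q(cons(g(cons(cons(cons(0, 0), s(0)), c), cons(cons(e, cons(c, e)), c)), s(s(e)))))  →  cons(s(s(0)), q(cons(c, s(s(e)))))   [R6 at 2.1.1]
5. cons(s(s(0)), q(cons(c, s(s(e)))))  →  cons(s(s(0)), q(s(s(e))))   [R4 at 2]
6. cons(s(s(0)), q(s(s(e))))  →  cons(s(s(0)), s(e))   [R2 at 2]

cons(s(s(0)), s(e))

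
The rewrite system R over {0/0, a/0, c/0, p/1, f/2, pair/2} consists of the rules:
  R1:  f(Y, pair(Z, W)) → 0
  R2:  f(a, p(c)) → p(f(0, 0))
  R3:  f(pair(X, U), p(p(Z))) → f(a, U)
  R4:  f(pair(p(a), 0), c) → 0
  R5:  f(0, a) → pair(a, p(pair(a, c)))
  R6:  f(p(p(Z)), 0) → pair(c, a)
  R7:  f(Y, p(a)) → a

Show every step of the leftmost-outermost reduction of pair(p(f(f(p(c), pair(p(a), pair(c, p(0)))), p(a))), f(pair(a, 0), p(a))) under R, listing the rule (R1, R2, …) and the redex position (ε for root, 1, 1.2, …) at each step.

pair(p(a), a)

1. pair(p(f(f(p(c), pair(p(a), pair(c, p(0)))), p(a))), f(pair(a, 0), p(a)))  →  pair(p(a), f(pair(a, 0), p(a)))   [R7 at 1.1]
2. pair(p(a), f(pair(a, 0), p(a)))  →  pair(p(a), a)   [R7 at 2]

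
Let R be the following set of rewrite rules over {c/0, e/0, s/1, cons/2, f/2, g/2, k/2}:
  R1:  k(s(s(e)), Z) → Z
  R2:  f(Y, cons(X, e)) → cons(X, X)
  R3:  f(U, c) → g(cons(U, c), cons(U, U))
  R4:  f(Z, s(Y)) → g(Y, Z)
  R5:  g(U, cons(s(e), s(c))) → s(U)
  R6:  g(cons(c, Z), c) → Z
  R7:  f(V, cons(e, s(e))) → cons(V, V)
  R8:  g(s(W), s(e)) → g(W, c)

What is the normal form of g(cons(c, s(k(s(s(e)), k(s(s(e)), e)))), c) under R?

1. g(cons(c, s(k(s(s(e)), k(s(s(e)), e)))), c)  →  s(k(s(s(e)), k(s(s(e)), e)))   [R6 at ε]
2. s(k(s(s(e)), k(s(s(e)), e)))  →  s(k(s(s(e)), e))   [R1 at 1]
3. s(k(s(s(e)), e))  →  s(e)   [R1 at 1]

s(e)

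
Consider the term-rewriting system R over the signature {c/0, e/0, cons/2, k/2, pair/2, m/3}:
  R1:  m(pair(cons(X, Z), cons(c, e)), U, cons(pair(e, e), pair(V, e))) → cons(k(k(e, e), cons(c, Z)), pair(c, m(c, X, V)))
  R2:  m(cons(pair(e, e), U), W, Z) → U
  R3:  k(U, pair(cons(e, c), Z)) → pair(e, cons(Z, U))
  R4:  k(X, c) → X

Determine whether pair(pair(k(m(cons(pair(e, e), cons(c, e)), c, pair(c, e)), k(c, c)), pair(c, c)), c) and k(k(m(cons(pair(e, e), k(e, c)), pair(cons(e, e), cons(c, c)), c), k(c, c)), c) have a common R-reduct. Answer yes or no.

Reduce t₁ = pair(pair(k(m(cons(pair(e, e), cons(c, e)), c, pair(c, e)), k(c, c)), pair(c, c)), c):
1. pair(pair(k(m(cons(pair(e, e), cons(c, e)), c, pair(c, e)), k(c, c)), pair(c, c)), c)  →  pair(pair(k(cons(c, e), k(c, c)), pair(c, c)), c)   [R2 at 1.1.1]
2. pair(pair(k(cons(c, e), k(c, c)), pair(c, c)), c)  →  pair(pair(k(cons(c, e), c), pair(c, c)), c)   [R4 at 1.1.2]
3. pair(pair(k(cons(c, e), c), pair(c, c)), c)  →  pair(pair(cons(c, e), pair(c, c)), c)   [R4 at 1.1]

Reduce t₂ = k(k(m(cons(pair(e, e), k(e, c)), pair(cons(e, e), cons(c, c)), c), k(c, c)), c):
1. k(k(m(cons(pair(e, e), k(e, c)), pair(cons(e, e), cons(c, c)), c), k(c, c)), c)  →  k(m(cons(pair(e, e), k(e, c)), pair(cons(e, e), cons(c, c)), c), k(c, c))   [R4 at ε]
2. k(m(cons(pair(e, e), k(e, c)), pair(cons(e, e), cons(c, c)), c), k(c, c))  →  k(k(e, c), k(c, c))   [R2 at 1]
3. k(k(e, c), k(c, c))  →  k(e, k(c, c))   [R4 at 1]
4. k(e, k(c, c))  →  k(e, c)   [R4 at 2]
5. k(e, c)  →  e   [R4 at ε]

no — NF(t₁) = pair(pair(cons(c, e), pair(c, c)), c), NF(t₂) = e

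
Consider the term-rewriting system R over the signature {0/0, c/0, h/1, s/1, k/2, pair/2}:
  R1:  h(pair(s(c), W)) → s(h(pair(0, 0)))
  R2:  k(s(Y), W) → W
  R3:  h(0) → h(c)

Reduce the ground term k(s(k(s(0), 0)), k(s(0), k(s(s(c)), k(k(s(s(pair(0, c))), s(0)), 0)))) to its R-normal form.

0

1. k(s(k(s(0), 0)), k(s(0), k(s(s(c)), k(k(s(s(pair(0, c))), s(0)), 0))))  →  k(s(0), k(s(s(c)), k(k(s(s(pair(0, c))), s(0)), 0)))   [R2 at ε]
2. k(s(0), k(s(s(c)), k(k(s(s(pair(0, c))), s(0)), 0)))  →  k(s(s(c)), k(k(s(s(pair(0, c))), s(0)), 0))   [R2 at ε]
3. k(s(s(c)), k(k(s(s(pair(0, c))), s(0)), 0))  →  k(k(s(s(pair(0, c))), s(0)), 0)   [R2 at ε]
4. k(k(s(s(pair(0, c))), s(0)), 0)  →  k(s(0), 0)   [R2 at 1]
5. k(s(0), 0)  →  0   [R2 at ε]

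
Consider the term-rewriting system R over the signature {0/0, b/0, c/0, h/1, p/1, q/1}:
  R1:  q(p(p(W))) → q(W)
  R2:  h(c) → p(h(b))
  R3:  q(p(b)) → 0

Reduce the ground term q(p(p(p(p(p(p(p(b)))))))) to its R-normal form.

0

1. q(p(p(p(p(p(p(p(b))))))))  →  q(p(p(p(p(p(b))))))   [R1 at ε]
2. q(p(p(p(p(p(b))))))  →  q(p(p(p(b))))   [R1 at ε]
3. q(p(p(p(b))))  →  q(p(b))   [R1 at ε]
4. q(p(b))  →  0   [R3 at ε]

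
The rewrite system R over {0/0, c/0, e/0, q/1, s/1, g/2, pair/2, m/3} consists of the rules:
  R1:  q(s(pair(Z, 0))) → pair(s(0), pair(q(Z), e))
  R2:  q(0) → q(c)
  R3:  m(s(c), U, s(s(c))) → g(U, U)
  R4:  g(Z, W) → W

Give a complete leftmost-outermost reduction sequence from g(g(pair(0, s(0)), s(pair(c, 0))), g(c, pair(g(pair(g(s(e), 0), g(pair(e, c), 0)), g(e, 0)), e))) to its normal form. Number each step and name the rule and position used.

1. g(g(pair(0, s(0)), s(pair(c, 0))), g(c, pair(g(pair(g(s(e), 0), g(pair(e, c), 0)), g(e, 0)), e)))  →  g(c, pair(g(pair(g(s(e), 0), g(pair(e, c), 0)), g(e, 0)), e))   [R4 at ε]
2. g(c, pair(g(pair(g(s(e), 0), g(pair(e, c), 0)), g(e, 0)), e))  →  pair(g(pair(g(s(e), 0), g(pair(e, c), 0)), g(e, 0)), e)   [R4 at ε]
3. pair(g(pair(g(s(e), 0), g(pair(e, c), 0)), g(e, 0)), e)  →  pair(g(e, 0), e)   [R4 at 1]
4. pair(g(e, 0), e)  →  pair(0, e)   [R4 at 1]

pair(0, e)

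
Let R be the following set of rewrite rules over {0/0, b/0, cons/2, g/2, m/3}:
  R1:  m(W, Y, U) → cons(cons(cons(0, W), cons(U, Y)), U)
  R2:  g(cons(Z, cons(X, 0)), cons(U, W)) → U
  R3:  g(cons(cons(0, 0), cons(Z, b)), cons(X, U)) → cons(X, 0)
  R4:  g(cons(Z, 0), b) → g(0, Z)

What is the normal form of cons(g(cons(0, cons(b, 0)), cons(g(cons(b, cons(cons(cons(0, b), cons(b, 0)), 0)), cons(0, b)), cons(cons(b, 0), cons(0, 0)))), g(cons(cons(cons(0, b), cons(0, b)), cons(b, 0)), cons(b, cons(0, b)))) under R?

cons(0, b)

1. cons(g(cons(0, cons(b, 0)), cons(g(cons(b, cons(cons(cons(0, b), cons(b, 0)), 0)), cons(0, b)), cons(cons(b, 0), cons(0, 0)))), g(cons(cons(cons(0, b), cons(0, b)), cons(b, 0)), cons(b, cons(0, b))))  →  cons(g(cons(b, cons(cons(cons(0, b), cons(b, 0)), 0)), cons(0, b)), g(cons(cons(cons(0, b), cons(0, b)), cons(b, 0)), cons(b, cons(0, b))))   [R2 at 1]
2. cons(g(cons(b, cons(cons(cons(0, b), cons(b, 0)), 0)), cons(0, b)), g(cons(cons(cons(0, b), cons(0, b)), cons(b, 0)), cons(b, cons(0, b))))  →  cons(0, g(cons(cons(cons(0, b), cons(0, b)), cons(b, 0)), cons(b, cons(0, b))))   [R2 at 1]
3. cons(0, g(cons(cons(cons(0, b), cons(0, b)), cons(b, 0)), cons(b, cons(0, b))))  →  cons(0, b)   [R2 at 2]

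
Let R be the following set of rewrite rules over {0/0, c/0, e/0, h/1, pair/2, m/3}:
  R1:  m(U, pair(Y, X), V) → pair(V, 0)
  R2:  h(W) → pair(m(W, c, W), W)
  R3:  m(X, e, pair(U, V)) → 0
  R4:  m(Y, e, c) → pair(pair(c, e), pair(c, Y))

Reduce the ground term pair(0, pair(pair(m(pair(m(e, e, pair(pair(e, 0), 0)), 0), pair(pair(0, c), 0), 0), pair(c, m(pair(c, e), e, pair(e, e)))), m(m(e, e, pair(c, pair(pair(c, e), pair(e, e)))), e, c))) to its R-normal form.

1. pair(0, pair(pair(m(pair(m(e, e, pair(pair(e, 0), 0)), 0), pair(pair(0, c), 0), 0), pair(c, m(pair(c, e), e, pair(e, e)))), m(m(e, e, pair(c, pair(pair(c, e), pair(e, e)))), e, c)))  →  pair(0, pair(pair(pair(0, 0), pair(c, m(pair(c, e), e, pair(e, e)))), m(m(e, e, pair(c, pair(pair(c, e), pair(e, e)))), e, c)))   [R1 at 2.1.1]
2. pair(0, pair(pair(pair(0, 0), pair(c, m(pair(c, e), e, pair(e, e)))), m(m(e, e, pair(c, pair(pair(c, e), pair(e, e)))), e, c)))  →  pair(0, pair(pair(pair(0, 0), pair(c, 0)), m(m(e, e, pair(c, pair(pair(c, e), pair(e, e)))), e, c)))   [R3 at 2.1.2.2]
3. pair(0, pair(pair(pair(0, 0), pair(c, 0)), m(m(e, e, pair(c, pair(pair(c, e), pair(e, e)))), e, c)))  →  pair(0, pair(pair(pair(0, 0), pair(c, 0)), pair(pair(c, e), pair(c, m(e, e, pair(c, pair(pair(c, e), pair(e, e))))))))   [R4 at 2.2]
4. pair(0, pair(pair(pair(0, 0), pair(c, 0)), pair(pair(c, e), pair(c, m(e, e, pair(c, pair(pair(c, e), pair(e, e))))))))  →  pair(0, pair(pair(pair(0, 0), pair(c, 0)), pair(pair(c, e), pair(c, 0))))   [R3 at 2.2.2.2]

pair(0, pair(pair(pair(0, 0), pair(c, 0)), pair(pair(c, e), pair(c, 0))))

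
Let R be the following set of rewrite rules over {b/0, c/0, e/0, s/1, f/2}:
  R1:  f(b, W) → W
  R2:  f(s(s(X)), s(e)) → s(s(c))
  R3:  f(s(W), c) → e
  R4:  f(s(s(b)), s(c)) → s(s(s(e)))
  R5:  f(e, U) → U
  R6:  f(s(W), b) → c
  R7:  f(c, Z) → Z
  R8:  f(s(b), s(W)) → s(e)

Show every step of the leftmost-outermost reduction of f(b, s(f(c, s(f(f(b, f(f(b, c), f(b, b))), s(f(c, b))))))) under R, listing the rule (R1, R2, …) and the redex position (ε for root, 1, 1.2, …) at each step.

s(s(s(b)))

1. f(b, s(f(c, s(f(f(b, f(f(b, c), f(b, b))), s(f(c, b)))))))  →  s(f(c, s(f(f(b, f(f(b, c), f(b, b))), s(f(c, b))))))   [R1 at ε]
2. s(f(c, s(f(f(b, f(f(b, c), f(b, b))), s(f(c, b))))))  →  s(s(f(f(b, f(f(b, c), f(b, b))), s(f(c, b)))))   [R7 at 1]
3. s(s(f(f(b, f(f(b, c), f(b, b))), s(f(c, b)))))  →  s(s(f(f(f(b, c), f(b, b)), s(f(c, b)))))   [R1 at 1.1.1]
4. s(s(f(f(f(b, c), f(b, b)), s(f(c, b)))))  →  s(s(f(f(c, f(b, b)), s(f(c, b)))))   [R1 at 1.1.1.1]
5. s(s(f(f(c, f(b, b)), s(f(c, b)))))  →  s(s(f(f(b, b), s(f(c, b)))))   [R7 at 1.1.1]
6. s(s(f(f(b, b), s(f(c, b)))))  →  s(s(f(b, s(f(c, b)))))   [R1 at 1.1.1]
7. s(s(f(b, s(f(c, b)))))  →  s(s(s(f(c, b))))   [R1 at 1.1]
8. s(s(s(f(c, b))))  →  s(s(s(b)))   [R7 at 1.1.1]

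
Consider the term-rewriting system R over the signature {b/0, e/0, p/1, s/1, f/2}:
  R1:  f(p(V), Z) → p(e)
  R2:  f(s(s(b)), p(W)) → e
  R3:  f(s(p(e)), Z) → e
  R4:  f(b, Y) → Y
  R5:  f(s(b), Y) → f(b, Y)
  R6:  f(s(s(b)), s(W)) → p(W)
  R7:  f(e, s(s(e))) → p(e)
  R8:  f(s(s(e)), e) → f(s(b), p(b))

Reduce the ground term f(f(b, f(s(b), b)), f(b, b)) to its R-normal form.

b

1. f(f(b, f(s(b), b)), f(b, b))  →  f(f(s(b), b), f(b, b))   [R4 at 1]
2. f(f(s(b), b), f(b, b))  →  f(f(b, b), f(b, b))   [R5 at 1]
3. f(f(b, b), f(b, b))  →  f(b, f(b, b))   [R4 at 1]
4. f(b, f(b, b))  →  f(b, b)   [R4 at ε]
5. f(b, b)  →  b   [R4 at ε]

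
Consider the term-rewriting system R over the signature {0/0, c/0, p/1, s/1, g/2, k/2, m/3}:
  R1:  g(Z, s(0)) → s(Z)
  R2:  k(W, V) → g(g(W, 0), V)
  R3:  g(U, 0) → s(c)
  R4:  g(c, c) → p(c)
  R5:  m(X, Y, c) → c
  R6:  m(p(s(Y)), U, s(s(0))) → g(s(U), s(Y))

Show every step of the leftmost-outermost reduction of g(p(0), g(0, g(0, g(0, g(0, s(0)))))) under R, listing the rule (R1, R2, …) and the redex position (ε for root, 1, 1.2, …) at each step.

s(p(0))

1. g(p(0), g(0, g(0, g(0, g(0, s(0))))))  →  g(p(0), g(0, g(0, g(0, s(0)))))   [R1 at 2.2.2.2]
2. g(p(0), g(0, g(0, g(0, s(0)))))  →  g(p(0), g(0, g(0, s(0))))   [R1 at 2.2.2]
3. g(p(0), g(0, g(0, s(0))))  →  g(p(0), g(0, s(0)))   [R1 at 2.2]
4. g(p(0), g(0, s(0)))  →  g(p(0), s(0))   [R1 at 2]
5. g(p(0), s(0))  →  s(p(0))   [R1 at ε]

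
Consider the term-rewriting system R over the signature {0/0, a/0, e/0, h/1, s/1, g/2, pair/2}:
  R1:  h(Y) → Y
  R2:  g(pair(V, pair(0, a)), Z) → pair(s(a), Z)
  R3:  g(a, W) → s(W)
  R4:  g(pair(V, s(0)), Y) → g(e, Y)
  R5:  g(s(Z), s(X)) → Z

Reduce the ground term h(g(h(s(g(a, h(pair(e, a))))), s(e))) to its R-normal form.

s(pair(e, a))

1. h(g(h(s(g(a, h(pair(e, a))))), s(e)))  →  g(h(s(g(a, h(pair(e, a))))), s(e))   [R1 at ε]
2. g(h(s(g(a, h(pair(e, a))))), s(e))  →  g(s(g(a, h(pair(e, a)))), s(e))   [R1 at 1]
3. g(s(g(a, h(pair(e, a)))), s(e))  →  g(a, h(pair(e, a)))   [R5 at ε]
4. g(a, h(pair(e, a)))  →  s(h(pair(e, a)))   [R3 at ε]
5. s(h(pair(e, a)))  →  s(pair(e, a))   [R1 at 1]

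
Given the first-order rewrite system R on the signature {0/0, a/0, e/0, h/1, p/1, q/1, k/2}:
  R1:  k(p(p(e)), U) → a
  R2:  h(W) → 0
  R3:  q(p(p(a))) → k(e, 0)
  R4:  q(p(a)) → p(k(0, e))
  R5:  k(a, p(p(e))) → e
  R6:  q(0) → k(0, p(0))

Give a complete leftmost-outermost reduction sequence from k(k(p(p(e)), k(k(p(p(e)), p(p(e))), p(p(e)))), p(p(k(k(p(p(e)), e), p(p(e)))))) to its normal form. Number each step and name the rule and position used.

e

1. k(k(p(p(e)), k(k(p(p(e)), p(p(e))), p(p(e)))), p(p(k(k(p(p(e)), e), p(p(e))))))  →  k(a, p(p(k(k(p(p(e)), e), p(p(e))))))   [R1 at 1]
2. k(a, p(p(k(k(p(p(e)), e), p(p(e))))))  →  k(a, p(p(k(a, p(p(e))))))   [R1 at 2.1.1.1]
3. k(a, p(p(k(a, p(p(e))))))  →  k(a, p(p(e)))   [R5 at 2.1.1]
4. k(a, p(p(e)))  →  e   [R5 at ε]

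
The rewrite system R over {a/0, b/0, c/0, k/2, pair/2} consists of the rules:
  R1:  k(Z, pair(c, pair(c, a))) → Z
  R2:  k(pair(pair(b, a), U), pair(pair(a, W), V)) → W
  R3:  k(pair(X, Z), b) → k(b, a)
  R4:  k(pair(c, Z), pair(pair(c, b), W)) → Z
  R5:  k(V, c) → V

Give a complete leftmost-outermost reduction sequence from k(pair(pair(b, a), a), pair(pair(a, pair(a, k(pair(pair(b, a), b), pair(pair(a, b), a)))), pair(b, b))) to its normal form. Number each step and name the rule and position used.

pair(a, b)

1. k(pair(pair(b, a), a), pair(pair(a, pair(a, k(pair(pair(b, a), b), pair(pair(a, b), a)))), pair(b, b)))  →  pair(a, k(pair(pair(b, a), b), pair(pair(a, b), a)))   [R2 at ε]
2. pair(a, k(pair(pair(b, a), b), pair(pair(a, b), a)))  →  pair(a, b)   [R2 at 2]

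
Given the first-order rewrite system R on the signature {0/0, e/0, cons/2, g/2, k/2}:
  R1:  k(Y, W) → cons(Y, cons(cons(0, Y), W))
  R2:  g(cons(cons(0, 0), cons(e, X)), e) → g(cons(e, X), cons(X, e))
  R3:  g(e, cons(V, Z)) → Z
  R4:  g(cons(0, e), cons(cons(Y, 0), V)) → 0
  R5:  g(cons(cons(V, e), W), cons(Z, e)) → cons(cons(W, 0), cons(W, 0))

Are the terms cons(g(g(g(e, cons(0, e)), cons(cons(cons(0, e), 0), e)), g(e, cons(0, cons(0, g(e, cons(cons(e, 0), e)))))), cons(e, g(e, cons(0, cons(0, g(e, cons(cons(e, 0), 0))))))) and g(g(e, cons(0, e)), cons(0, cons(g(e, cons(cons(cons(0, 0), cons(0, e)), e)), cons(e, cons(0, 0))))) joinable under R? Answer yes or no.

yes — NF(t₁) = cons(e, cons(e, cons(0, 0))), NF(t₂) = cons(e, cons(e, cons(0, 0)))

Reduce t₁ = cons(g(g(g(e, cons(0, e)), cons(cons(cons(0, e), 0), e)), g(e, cons(0, cons(0, g(e, cons(cons(e, 0), e)))))), cons(e, g(e, cons(0, cons(0, g(e, cons(cons(e, 0), 0))))))):
1. cons(g(g(g(e, cons(0, e)), cons(cons(cons(0, e), 0), e)), g(e, cons(0, cons(0, g(e, cons(cons(e, 0), e)))))), cons(e, g(e, cons(0, cons(0, g(e, cons(cons(e, 0), 0)))))))  →  cons(g(g(e, cons(cons(cons(0, e), 0), e)), g(e, cons(0, cons(0, g(e, cons(cons(e, 0), e)))))), cons(e, g(e, cons(0, cons(0, g(e, cons(cons(e, 0), 0)))))))   [R3 at 1.1.1]
2. cons(g(g(e, cons(cons(cons(0, e), 0), e)), g(e, cons(0, cons(0, g(e, cons(cons(e, 0), e)))))), cons(e, g(e, cons(0, cons(0, g(e, cons(cons(e, 0), 0)))))))  →  cons(g(e, g(e, cons(0, cons(0, g(e, cons(cons(e, 0), e)))))), cons(e, g(e, cons(0, cons(0, g(e, cons(cons(e, 0), 0)))))))   [R3 at 1.1]
3. cons(g(e, g(e, cons(0, cons(0, g(e, cons(cons(e, 0), e)))))), cons(e, g(e, cons(0, cons(0, g(e, cons(cons(e, 0), 0)))))))  →  cons(g(e, cons(0, g(e, cons(cons(e, 0), e)))), cons(e, g(e, cons(0, cons(0, g(e, cons(cons(e, 0), 0)))))))   [R3 at 1.2]
4. cons(g(e, cons(0, g(e, cons(cons(e, 0), e)))), cons(e, g(e, cons(0, cons(0, g(e, cons(cons(e, 0), 0)))))))  →  cons(g(e, cons(cons(e, 0), e)), cons(e, g(e, cons(0, cons(0, g(e, cons(cons(e, 0), 0)))))))   [R3 at 1]
5. cons(g(e, cons(cons(e, 0), e)), cons(e, g(e, cons(0, cons(0, g(e, cons(cons(e, 0), 0)))))))  →  cons(e, cons(e, g(e, cons(0, cons(0, g(e, cons(cons(e, 0), 0)))))))   [R3 at 1]
6. cons(e, cons(e, g(e, cons(0, cons(0, g(e, cons(cons(e, 0), 0)))))))  →  cons(e, cons(e, cons(0, g(e, cons(cons(e, 0), 0)))))   [R3 at 2.2]
7. cons(e, cons(e, cons(0, g(e, cons(cons(e, 0), 0)))))  →  cons(e, cons(e, cons(0, 0)))   [R3 at 2.2.2]

Reduce t₂ = g(g(e, cons(0, e)), cons(0, cons(g(e, cons(cons(cons(0, 0), cons(0, e)), e)), cons(e, cons(0, 0))))):
1. g(g(e, cons(0, e)), cons(0, cons(g(e, cons(cons(cons(0, 0), cons(0, e)), e)), cons(e, cons(0, 0)))))  →  g(e, cons(0, cons(g(e, cons(cons(cons(0, 0), cons(0, e)), e)), cons(e, cons(0, 0)))))   [R3 at 1]
2. g(e, cons(0, cons(g(e, cons(cons(cons(0, 0), cons(0, e)), e)), cons(e, cons(0, 0)))))  →  cons(g(e, cons(cons(cons(0, 0), cons(0, e)), e)), cons(e, cons(0, 0)))   [R3 at ε]
3. cons(g(e, cons(cons(cons(0, 0), cons(0, e)), e)), cons(e, cons(0, 0)))  →  cons(e, cons(e, cons(0, 0)))   [R3 at 1]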